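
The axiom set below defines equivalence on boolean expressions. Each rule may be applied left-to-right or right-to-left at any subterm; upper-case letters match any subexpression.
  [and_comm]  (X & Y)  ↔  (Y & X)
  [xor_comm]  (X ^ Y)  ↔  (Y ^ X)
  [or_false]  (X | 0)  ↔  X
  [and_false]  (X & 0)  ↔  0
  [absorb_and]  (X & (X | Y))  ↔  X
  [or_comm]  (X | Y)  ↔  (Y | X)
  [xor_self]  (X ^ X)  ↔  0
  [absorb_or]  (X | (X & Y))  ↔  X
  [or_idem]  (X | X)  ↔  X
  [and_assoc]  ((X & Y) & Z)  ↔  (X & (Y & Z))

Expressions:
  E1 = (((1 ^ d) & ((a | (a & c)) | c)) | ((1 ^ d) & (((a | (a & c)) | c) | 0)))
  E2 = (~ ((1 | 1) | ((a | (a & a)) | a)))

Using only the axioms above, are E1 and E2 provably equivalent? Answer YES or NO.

The axioms are sound identities: if E1 ↔* E2 then E1 and E2 evaluate identically under any assignment.
Under a=0, c=1, d=0: E1 evaluates to 1, E2 to 0. Distinct ⇒ no rewrite sequence connects them.

NO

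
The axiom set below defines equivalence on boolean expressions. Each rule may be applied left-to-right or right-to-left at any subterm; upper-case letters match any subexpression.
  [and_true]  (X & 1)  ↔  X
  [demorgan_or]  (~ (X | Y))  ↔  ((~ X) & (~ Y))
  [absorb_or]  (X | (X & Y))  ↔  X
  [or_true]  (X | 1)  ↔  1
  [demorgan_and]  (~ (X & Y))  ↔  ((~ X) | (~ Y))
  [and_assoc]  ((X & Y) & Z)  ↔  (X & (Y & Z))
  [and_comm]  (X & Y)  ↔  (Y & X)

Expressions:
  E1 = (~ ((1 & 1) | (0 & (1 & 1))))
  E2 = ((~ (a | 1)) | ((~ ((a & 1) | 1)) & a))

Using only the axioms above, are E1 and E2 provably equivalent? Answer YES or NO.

YES

(1) (0 & (1 & 1))  =[and_comm →]=  ((1 & 1) & 0)    ⊢ (~ ((1 & 1) | ((1 & 1) & 0)))
(2) ((1 & 1) | ((1 & 1) & 0))  =[absorb_or →]=  (1 & 1)    ⊢ (~ (1 & 1))
(3) (1 & 1)  =[and_true →]=  1    ⊢ (~ 1)
(4) 1  =[or_true ←]=  (a | 1)    ⊢ (~ (a | 1))
(5) (~ (a | 1))  =[absorb_or ←]=  ((~ (a | 1)) | ((~ (a | 1)) & a))
(6) a  =[and_true ←]=  (a & 1)    ⊢ E2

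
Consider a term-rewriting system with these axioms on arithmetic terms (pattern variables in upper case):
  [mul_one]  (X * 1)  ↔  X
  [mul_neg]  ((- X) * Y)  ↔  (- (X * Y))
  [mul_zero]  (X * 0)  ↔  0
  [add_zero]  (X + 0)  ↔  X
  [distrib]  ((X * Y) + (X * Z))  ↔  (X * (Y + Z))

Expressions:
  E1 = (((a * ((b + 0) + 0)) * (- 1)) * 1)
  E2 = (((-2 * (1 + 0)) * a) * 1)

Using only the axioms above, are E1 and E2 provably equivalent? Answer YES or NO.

NO

All listed rules preserve value, hence provable equivalence implies equal values everywhere; look for a separating assignment.
a=1, b=0 gives E1 ↦ 0, E2 ↦ -2; values differ ⇒ not provably equivalent.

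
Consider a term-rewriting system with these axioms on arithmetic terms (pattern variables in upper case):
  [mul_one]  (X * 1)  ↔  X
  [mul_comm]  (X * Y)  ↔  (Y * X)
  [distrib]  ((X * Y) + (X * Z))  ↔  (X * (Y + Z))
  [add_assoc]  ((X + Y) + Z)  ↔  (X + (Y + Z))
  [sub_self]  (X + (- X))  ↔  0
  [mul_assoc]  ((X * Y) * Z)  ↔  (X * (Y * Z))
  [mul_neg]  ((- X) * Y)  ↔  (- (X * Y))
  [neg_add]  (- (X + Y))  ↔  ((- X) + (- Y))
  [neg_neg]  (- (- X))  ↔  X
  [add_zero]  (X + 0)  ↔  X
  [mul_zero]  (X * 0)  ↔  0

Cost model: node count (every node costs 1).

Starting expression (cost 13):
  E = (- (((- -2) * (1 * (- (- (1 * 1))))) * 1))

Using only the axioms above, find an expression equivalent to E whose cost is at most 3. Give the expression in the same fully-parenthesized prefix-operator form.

(1) (- (- (1 * 1)))  =[neg_neg →]=  (1 * 1)    ⊢ (- (((- -2) * (1 * (1 * 1))) * 1))
(2) (1 * 1)  =[mul_one →]=  1    ⊢ (- (((- -2) * (1 * 1)) * 1))
(3) (((- -2) * (1 * 1)) * 1)  =[mul_one →]=  ((- -2) * (1 * 1))    ⊢ (- ((- -2) * (1 * 1)))
(4) (1 * 1)  =[mul_one →]=  1    ⊢ (- ((- -2) * 1))
(5) ((- -2) * 1)  =[mul_one →]=  (- -2)    ⊢ cost 3, within 3

(- (- -2))   [cost 3]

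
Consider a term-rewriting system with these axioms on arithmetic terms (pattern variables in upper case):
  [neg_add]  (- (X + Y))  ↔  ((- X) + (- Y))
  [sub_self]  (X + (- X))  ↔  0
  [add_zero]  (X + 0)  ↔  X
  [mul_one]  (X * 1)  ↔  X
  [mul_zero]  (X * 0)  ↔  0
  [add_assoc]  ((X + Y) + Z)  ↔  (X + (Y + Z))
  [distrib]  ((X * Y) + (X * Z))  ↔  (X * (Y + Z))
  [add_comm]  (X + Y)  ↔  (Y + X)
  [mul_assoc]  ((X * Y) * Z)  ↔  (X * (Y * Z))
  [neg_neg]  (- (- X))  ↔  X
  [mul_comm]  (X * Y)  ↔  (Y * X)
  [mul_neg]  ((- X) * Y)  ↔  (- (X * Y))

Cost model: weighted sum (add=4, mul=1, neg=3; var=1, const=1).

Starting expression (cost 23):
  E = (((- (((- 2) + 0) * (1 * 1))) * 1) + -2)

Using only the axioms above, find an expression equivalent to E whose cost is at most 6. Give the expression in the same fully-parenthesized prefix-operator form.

(2 + -2)   [cost 6]

1. [mul_one →] ((- (((- 2) + 0) * (1 * 1))) * 1)  →  (- (((- 2) + 0) * (1 * 1)));  E = ((- (((- 2) + 0) * (1 * 1))) + -2)
2. [add_zero →] ((- 2) + 0)  →  (- 2);  E = ((- ((- 2) * (1 * 1))) + -2)
3. [mul_one →] (1 * 1)  →  1;  E = ((- ((- 2) * 1)) + -2)
4. [mul_one →] ((- 2) * 1)  →  (- 2);  E = ((- (- 2)) + -2)
5. [neg_neg →] (- (- 2))  →  2;  cost 6 ≤ 6, done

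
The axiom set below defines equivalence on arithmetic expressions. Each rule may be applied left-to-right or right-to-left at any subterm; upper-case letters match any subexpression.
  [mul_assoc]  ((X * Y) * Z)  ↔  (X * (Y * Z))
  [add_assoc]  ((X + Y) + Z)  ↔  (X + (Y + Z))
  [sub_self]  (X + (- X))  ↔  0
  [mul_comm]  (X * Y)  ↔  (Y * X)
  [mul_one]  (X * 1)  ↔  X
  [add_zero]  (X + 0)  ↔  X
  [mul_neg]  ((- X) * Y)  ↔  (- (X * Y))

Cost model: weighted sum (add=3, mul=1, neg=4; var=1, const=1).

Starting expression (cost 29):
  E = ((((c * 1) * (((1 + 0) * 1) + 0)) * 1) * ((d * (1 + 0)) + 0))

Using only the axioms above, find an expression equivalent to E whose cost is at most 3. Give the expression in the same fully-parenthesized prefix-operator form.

1. [mul_one →] (((c * 1) * (((1 + 0) * 1) + 0)) * 1)  →  ((c * 1) * (((1 + 0) * 1) + 0));  E = (((c * 1) * (((1 + 0) * 1) + 0)) * ((d * (1 + 0)) + 0))
2. [add_zero →] (1 + 0)  →  1;  E = (((c * 1) * (((1 + 0) * 1) + 0)) * ((d * 1) + 0))
3. [add_zero →] (1 + 0)  →  1;  E = (((c * 1) * ((1 * 1) + 0)) * ((d * 1) + 0))
4. [mul_one →] (1 * 1)  →  1;  E = (((c * 1) * (1 + 0)) * ((d * 1) + 0))
5. [mul_one →] (c * 1)  →  c;  E = ((c * (1 + 0)) * ((d * 1) + 0))
6. [add_zero →] (1 + 0)  →  1;  E = ((c * 1) * ((d * 1) + 0))
7. [mul_one →] (d * 1)  →  d;  E = ((c * 1) * (d + 0))
8. [add_zero →] (d + 0)  →  d;  E = ((c * 1) * d)
9. [mul_one →] (c * 1)  →  c;  cost 3 ≤ 3, done

(c * d)   [cost 3]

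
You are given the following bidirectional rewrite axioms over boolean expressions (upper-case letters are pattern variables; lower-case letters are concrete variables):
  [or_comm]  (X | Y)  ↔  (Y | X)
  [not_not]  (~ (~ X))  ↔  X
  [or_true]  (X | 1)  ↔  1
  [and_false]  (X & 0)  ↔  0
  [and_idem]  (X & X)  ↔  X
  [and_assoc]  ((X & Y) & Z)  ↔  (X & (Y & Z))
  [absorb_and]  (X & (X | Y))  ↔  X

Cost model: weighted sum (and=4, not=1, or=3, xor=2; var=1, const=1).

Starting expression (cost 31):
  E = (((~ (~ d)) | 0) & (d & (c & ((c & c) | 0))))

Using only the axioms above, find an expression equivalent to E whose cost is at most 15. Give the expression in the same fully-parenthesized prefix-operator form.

((d | 0) & (d & c))   [cost 15]

step 1: and_idem (→) rewrites (c & c) into c, now (((~ (~ d)) | 0) & (d & (c & (c | 0))))
step 2: not_not (→) rewrites (~ (~ d)) into d, now ((d | 0) & (d & (c & (c | 0))))
step 3: absorb_and (→) rewrites (c & (c | 0)) into c, reaching cost 15 (bound 15)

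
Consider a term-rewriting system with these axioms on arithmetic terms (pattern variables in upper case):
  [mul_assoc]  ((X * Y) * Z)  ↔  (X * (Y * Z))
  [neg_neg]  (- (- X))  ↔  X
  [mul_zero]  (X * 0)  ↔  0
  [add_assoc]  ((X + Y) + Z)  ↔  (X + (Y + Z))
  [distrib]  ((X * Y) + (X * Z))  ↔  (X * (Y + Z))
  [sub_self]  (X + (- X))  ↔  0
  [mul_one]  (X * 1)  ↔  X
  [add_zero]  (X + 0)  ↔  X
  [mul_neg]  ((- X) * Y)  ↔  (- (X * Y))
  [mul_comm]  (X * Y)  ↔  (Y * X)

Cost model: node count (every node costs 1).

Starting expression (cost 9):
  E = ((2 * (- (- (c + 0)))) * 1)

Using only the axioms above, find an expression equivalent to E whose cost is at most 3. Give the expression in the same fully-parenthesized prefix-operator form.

(1) (c + 0)  =[add_zero →]=  c    ⊢ ((2 * (- (- c))) * 1)
(2) ((2 * (- (- c))) * 1)  =[mul_one →]=  (2 * (- (- c)))
(3) (- (- c))  =[neg_neg →]=  c    ⊢ cost 3, within 3

(2 * c)   [cost 3]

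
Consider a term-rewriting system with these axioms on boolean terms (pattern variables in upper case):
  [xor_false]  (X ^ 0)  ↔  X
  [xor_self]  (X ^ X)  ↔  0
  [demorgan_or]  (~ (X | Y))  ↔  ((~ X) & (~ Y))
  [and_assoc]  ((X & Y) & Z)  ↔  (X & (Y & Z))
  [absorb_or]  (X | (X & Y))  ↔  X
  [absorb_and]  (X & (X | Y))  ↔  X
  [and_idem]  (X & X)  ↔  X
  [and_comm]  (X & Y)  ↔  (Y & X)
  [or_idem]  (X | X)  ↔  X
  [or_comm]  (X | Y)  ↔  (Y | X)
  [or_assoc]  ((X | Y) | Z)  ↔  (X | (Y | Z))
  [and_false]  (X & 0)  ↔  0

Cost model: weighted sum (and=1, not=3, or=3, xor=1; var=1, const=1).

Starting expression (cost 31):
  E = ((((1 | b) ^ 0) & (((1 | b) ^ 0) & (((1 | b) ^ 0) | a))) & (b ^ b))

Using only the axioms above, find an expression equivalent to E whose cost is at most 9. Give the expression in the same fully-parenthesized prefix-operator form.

(1) (((1 | b) ^ 0) & (((1 | b) ^ 0) | a))  =[absorb_and →]=  ((1 | b) ^ 0)    ⊢ ((((1 | b) ^ 0) & ((1 | b) ^ 0)) & (b ^ b))
(2) (((1 | b) ^ 0) & ((1 | b) ^ 0))  =[and_idem →]=  ((1 | b) ^ 0)    ⊢ (((1 | b) ^ 0) & (b ^ b))
(3) ((1 | b) ^ 0)  =[xor_false →]=  (1 | b)    ⊢ cost 9, within 9

((1 | b) & (b ^ b))   [cost 9]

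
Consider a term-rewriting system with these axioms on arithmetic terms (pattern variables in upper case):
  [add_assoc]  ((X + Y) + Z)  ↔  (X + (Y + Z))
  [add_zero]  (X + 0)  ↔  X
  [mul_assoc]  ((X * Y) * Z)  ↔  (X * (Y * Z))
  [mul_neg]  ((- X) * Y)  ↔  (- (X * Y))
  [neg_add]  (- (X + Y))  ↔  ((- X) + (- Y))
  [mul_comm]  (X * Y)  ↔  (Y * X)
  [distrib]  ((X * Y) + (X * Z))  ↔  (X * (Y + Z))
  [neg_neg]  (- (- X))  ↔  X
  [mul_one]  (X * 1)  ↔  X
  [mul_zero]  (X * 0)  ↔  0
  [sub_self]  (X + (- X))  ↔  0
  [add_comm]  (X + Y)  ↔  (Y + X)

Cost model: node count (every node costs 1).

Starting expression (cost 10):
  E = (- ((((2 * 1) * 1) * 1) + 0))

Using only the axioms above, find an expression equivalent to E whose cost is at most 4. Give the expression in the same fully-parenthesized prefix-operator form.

(- (2 * 1))   [cost 4]

(1) ((((2 * 1) * 1) * 1) + 0)  =[add_zero →]=  (((2 * 1) * 1) * 1)    ⊢ (- (((2 * 1) * 1) * 1))
(2) (((2 * 1) * 1) * 1)  =[mul_one →]=  ((2 * 1) * 1)    ⊢ (- ((2 * 1) * 1))
(3) ((2 * 1) * 1)  =[mul_one →]=  (2 * 1)    ⊢ cost 4, within 4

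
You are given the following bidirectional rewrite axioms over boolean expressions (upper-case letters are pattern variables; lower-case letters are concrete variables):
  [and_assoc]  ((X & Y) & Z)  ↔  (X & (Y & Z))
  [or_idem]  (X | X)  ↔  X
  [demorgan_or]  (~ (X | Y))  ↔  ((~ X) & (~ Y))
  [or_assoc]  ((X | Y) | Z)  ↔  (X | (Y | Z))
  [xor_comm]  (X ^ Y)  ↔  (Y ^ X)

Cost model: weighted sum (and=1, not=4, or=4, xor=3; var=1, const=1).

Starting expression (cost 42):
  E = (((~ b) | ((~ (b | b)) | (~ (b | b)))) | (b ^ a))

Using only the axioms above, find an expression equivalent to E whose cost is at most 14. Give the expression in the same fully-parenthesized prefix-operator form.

step 1: or_idem (→) rewrites ((~ (b | b)) | (~ (b | b))) into (~ (b | b)), now (((~ b) | (~ (b | b))) | (b ^ a))
step 2: or_idem (→) rewrites (b | b) into b, now (((~ b) | (~ b)) | (b ^ a))
step 3: or_idem (→) rewrites ((~ b) | (~ b)) into (~ b), reaching cost 14 (bound 14)

((~ b) | (b ^ a))   [cost 14]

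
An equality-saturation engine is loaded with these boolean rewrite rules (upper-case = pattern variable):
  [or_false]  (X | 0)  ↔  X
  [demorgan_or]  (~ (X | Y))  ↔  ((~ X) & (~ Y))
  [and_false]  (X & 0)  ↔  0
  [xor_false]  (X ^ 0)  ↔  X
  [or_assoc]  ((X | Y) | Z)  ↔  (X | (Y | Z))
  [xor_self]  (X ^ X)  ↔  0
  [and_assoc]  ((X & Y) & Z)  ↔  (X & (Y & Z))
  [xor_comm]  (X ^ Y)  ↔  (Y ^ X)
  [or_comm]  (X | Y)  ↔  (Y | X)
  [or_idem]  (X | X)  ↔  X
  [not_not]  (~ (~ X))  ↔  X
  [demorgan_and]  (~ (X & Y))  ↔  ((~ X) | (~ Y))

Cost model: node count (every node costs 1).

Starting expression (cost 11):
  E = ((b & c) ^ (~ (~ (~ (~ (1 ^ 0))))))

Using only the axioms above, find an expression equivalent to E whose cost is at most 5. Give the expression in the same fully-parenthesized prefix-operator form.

1. [xor_false →] (1 ^ 0)  →  1;  E = ((b & c) ^ (~ (~ (~ (~ 1)))))
2. [not_not →] (~ (~ (~ (~ 1))))  →  (~ (~ 1));  E = ((b & c) ^ (~ (~ 1)))
3. [not_not →] (~ (~ 1))  →  1;  cost 5 ≤ 5, done

((b & c) ^ 1)   [cost 5]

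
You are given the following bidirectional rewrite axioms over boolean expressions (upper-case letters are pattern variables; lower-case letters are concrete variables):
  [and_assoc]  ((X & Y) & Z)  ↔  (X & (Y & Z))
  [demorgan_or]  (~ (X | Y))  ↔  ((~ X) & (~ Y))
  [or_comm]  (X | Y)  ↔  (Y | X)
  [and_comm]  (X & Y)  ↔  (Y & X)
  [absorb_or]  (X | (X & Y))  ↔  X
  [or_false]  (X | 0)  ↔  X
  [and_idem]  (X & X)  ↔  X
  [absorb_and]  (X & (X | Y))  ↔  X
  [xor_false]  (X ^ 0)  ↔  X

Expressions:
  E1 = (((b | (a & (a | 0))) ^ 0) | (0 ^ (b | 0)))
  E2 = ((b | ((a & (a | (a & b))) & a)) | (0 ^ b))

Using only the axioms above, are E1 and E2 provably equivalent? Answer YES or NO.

YES

step 1: xor_false (→) rewrites ((b | (a & (a | 0))) ^ 0) into (b | (a & (a | 0))), now ((b | (a & (a | 0))) | (0 ^ (b | 0)))
step 2: absorb_and (→) rewrites (a & (a | 0)) into a, now ((b | a) | (0 ^ (b | 0)))
step 3: or_false (→) rewrites (b | 0) into b, now ((b | a) | (0 ^ b))
step 4: and_idem (←) rewrites a into (a & a), now ((b | (a & a)) | (0 ^ b))
step 5: and_idem (←) rewrites a into (a & a), now ((b | ((a & a) & a)) | (0 ^ b))
step 6: absorb_or (←) rewrites a into (a | (a & b)), which is E2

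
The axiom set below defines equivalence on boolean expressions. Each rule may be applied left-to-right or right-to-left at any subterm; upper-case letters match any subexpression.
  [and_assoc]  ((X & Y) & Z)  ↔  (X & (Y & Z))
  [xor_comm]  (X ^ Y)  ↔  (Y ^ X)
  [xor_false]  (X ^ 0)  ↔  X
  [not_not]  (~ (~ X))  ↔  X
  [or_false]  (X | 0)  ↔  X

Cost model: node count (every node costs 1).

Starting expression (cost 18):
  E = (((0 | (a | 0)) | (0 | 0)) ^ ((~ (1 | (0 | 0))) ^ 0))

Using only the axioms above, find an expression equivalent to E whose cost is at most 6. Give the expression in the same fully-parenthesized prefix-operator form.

1. [or_false →] (0 | 0)  →  0;  E = (((0 | (a | 0)) | (0 | 0)) ^ ((~ (1 | 0)) ^ 0))
2. [or_false →] (1 | 0)  →  1;  E = (((0 | (a | 0)) | (0 | 0)) ^ ((~ 1) ^ 0))
3. [or_false →] (a | 0)  →  a;  E = (((0 | a) | (0 | 0)) ^ ((~ 1) ^ 0))
4. [or_false →] (0 | 0)  →  0;  E = (((0 | a) | 0) ^ ((~ 1) ^ 0))
5. [xor_comm →] (((0 | a) | 0) ^ ((~ 1) ^ 0))  →  (((~ 1) ^ 0) ^ ((0 | a) | 0))
6. [or_false →] ((0 | a) | 0)  →  (0 | a);  E = (((~ 1) ^ 0) ^ (0 | a))
7. [xor_false →] ((~ 1) ^ 0)  →  (~ 1);  cost 6 ≤ 6, done

((~ 1) ^ (0 | a))   [cost 6]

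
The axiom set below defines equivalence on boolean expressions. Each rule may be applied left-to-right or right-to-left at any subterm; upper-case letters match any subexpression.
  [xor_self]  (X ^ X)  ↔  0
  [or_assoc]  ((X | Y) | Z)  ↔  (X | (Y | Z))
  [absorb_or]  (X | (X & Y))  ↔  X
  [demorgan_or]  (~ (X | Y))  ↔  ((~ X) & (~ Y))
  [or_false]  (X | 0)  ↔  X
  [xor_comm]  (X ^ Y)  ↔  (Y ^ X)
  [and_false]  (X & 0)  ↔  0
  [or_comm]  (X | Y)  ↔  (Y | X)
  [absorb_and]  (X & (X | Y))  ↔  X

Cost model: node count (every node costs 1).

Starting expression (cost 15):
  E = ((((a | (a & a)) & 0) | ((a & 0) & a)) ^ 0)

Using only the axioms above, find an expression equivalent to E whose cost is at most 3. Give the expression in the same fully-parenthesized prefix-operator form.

(0 ^ 0)   [cost 3]

1. [absorb_or →] (a | (a & a))  →  a;  E = (((a & 0) | ((a & 0) & a)) ^ 0)
2. [absorb_or →] ((a & 0) | ((a & 0) & a))  →  (a & 0);  E = ((a & 0) ^ 0)
3. [and_false →] (a & 0)  →  0;  cost 3 ≤ 3, done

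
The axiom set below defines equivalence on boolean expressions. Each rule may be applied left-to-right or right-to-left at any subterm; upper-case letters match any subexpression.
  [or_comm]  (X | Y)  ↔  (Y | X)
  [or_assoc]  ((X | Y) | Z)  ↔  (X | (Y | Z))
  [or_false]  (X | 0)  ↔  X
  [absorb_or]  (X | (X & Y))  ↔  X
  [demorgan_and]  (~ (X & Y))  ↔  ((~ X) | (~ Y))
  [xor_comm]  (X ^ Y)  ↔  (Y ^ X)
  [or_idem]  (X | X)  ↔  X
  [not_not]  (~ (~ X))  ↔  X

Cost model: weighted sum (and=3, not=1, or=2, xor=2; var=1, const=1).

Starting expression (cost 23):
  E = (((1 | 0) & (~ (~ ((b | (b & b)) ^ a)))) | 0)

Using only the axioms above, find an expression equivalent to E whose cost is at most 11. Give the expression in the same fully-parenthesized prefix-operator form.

((1 | 0) & (b ^ a))   [cost 11]

(1) (b | (b & b))  =[absorb_or →]=  b    ⊢ (((1 | 0) & (~ (~ (b ^ a)))) | 0)
(2) (((1 | 0) & (~ (~ (b ^ a)))) | 0)  =[or_false →]=  ((1 | 0) & (~ (~ (b ^ a))))
(3) (~ (~ (b ^ a)))  =[not_not →]=  (b ^ a)    ⊢ cost 11, within 11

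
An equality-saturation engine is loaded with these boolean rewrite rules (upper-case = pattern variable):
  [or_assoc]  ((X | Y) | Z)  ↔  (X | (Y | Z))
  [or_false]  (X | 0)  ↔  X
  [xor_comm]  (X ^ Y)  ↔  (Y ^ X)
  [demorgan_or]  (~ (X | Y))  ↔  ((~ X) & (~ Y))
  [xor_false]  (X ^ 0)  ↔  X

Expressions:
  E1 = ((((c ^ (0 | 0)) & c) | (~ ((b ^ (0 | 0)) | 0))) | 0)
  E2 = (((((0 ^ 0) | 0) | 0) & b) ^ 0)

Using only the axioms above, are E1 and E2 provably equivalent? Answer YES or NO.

Every axiom is a valid identity, so a rewrite proof would force E1 and E2 to agree under every assignment.
At b=0, c=0: E1 = 1 but E2 = 0; they differ, so no derivation exists.

NO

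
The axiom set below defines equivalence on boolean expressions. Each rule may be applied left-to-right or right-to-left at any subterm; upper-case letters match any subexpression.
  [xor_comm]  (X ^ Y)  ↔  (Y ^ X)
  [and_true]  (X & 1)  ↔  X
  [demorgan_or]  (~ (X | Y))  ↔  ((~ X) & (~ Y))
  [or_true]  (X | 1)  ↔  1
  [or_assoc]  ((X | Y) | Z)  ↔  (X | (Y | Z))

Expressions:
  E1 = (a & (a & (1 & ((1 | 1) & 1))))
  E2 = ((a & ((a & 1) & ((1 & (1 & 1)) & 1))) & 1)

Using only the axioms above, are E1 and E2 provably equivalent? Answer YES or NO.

YES

1. [and_true →] ((1 | 1) & 1)  →  (1 | 1);  E1 = (a & (a & (1 & (1 | 1))))
2. [or_true →] (1 | 1)  →  1;  E1 = (a & (a & (1 & 1)))
3. [and_true ←] 1  →  (1 & 1);  E1 = (a & (a & (1 & (1 & 1))))
4. [and_true ←] a  →  (a & 1);  E1 = (a & ((a & 1) & (1 & (1 & 1))))
5. [and_true ←] (1 & (1 & 1))  →  ((1 & (1 & 1)) & 1);  E1 = (a & ((a & 1) & ((1 & (1 & 1)) & 1)))
6. [and_true ←] (a & ((a & 1) & ((1 & (1 & 1)) & 1)))  →  ((a & ((a & 1) & ((1 & (1 & 1)) & 1))) & 1);  this is E2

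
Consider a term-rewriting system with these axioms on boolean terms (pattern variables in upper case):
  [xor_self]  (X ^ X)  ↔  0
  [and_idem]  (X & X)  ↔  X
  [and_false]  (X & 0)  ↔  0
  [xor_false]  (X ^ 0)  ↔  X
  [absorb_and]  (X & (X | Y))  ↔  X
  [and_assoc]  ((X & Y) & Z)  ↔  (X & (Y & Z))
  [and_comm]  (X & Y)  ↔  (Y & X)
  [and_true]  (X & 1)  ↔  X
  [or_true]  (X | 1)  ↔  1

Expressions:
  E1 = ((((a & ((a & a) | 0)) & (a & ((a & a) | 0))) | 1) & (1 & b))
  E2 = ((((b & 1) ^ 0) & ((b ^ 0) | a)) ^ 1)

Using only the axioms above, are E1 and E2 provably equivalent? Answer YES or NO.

Every axiom is a valid identity, so a rewrite proof would force E1 and E2 to agree under every assignment.
At a=0, b=0: E1 = 0 but E2 = 1; they differ, so no derivation exists.

NO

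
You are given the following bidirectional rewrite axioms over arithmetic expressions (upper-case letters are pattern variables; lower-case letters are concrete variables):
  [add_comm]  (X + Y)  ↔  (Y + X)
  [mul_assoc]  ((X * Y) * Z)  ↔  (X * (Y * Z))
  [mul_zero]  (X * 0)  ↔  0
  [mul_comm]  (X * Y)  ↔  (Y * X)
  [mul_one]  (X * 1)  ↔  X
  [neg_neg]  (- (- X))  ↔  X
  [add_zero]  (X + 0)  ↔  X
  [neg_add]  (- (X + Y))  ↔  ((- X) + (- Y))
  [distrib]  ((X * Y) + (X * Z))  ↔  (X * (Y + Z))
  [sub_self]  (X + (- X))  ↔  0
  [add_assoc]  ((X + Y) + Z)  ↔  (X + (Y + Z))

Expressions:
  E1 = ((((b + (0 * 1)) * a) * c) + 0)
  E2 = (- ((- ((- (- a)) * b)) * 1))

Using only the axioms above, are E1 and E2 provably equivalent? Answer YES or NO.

NO

The axioms are sound identities: if E1 ↔* E2 then E1 and E2 evaluate identically under any assignment.
Under a=1, b=1, c=0: E1 evaluates to 0, E2 to 1. Distinct ⇒ no rewrite sequence connects them.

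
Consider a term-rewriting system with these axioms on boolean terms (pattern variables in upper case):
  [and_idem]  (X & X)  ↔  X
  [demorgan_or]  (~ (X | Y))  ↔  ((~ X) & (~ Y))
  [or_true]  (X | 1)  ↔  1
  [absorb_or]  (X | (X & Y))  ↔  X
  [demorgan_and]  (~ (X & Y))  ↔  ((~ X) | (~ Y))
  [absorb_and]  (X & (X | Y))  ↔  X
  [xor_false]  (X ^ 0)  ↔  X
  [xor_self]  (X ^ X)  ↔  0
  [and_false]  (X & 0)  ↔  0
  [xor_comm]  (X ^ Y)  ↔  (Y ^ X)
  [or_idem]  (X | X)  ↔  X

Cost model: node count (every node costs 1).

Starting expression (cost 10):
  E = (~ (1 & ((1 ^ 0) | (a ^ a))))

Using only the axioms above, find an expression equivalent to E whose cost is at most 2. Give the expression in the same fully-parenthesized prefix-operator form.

(~ 1)   [cost 2]

1. [xor_self →] (a ^ a)  →  0;  E = (~ (1 & ((1 ^ 0) | 0)))
2. [xor_false →] (1 ^ 0)  →  1;  E = (~ (1 & (1 | 0)))
3. [absorb_and →] (1 & (1 | 0))  →  1;  cost 2 ≤ 2, done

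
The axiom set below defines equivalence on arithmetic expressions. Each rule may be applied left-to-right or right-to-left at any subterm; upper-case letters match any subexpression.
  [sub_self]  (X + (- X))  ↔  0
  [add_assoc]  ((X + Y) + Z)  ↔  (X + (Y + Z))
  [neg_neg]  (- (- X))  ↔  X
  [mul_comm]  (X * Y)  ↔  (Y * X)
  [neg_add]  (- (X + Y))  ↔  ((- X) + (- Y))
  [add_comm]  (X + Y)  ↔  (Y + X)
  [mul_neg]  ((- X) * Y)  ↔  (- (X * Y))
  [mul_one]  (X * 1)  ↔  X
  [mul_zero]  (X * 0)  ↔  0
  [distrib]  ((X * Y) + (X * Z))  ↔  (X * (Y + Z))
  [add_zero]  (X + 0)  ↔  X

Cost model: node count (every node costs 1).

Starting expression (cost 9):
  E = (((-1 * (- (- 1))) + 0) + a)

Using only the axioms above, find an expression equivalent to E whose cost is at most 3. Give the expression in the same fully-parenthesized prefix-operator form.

(1) (- (- 1))  =[neg_neg →]=  1    ⊢ (((-1 * 1) + 0) + a)
(2) (-1 * 1)  =[mul_one →]=  -1    ⊢ ((-1 + 0) + a)
(3) (-1 + 0)  =[add_zero →]=  -1    ⊢ cost 3, within 3

(-1 + a)   [cost 3]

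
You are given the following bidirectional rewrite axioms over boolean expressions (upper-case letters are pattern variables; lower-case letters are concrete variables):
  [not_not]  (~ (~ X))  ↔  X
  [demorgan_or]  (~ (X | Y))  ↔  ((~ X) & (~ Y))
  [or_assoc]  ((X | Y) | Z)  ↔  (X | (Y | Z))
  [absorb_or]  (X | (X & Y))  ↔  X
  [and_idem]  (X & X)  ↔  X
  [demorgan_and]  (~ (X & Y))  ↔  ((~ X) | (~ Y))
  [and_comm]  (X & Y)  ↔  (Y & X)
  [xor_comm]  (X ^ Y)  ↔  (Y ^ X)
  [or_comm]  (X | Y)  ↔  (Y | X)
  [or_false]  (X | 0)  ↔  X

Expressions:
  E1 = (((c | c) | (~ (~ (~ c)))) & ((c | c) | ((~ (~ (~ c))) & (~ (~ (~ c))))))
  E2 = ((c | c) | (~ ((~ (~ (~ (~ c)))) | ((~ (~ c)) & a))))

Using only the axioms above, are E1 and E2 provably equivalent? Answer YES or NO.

YES

(1) ((~ (~ (~ c))) & (~ (~ (~ c))))  =[and_idem →]=  (~ (~ (~ c)))    ⊢ (((c | c) | (~ (~ (~ c)))) & ((c | c) | (~ (~ (~ c)))))
(2) (((c | c) | (~ (~ (~ c)))) & ((c | c) | (~ (~ (~ c)))))  =[and_idem →]=  ((c | c) | (~ (~ (~ c))))
(3) (~ (~ c))  =[absorb_or ←]=  ((~ (~ c)) | ((~ (~ c)) & a))    ⊢ ((c | c) | (~ ((~ (~ c)) | ((~ (~ c)) & a))))
(4) c  =[not_not ←]=  (~ (~ c))    ⊢ E2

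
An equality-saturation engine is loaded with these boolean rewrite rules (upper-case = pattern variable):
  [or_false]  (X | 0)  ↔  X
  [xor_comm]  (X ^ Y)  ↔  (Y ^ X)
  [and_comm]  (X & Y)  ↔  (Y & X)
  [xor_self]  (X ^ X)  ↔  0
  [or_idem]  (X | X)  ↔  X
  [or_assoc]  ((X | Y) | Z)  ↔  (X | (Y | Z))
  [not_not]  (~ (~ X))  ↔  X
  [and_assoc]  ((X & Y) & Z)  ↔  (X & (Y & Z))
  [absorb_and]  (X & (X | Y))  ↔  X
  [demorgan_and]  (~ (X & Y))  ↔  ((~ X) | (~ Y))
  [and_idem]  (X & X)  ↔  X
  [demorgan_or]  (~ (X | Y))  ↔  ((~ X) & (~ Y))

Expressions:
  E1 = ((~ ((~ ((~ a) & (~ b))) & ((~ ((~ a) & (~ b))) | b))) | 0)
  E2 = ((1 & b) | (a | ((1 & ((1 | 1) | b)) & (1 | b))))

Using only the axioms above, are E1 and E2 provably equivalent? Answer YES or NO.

NO

The axioms are sound identities: if E1 ↔* E2 then E1 and E2 evaluate identically under any assignment.
Under a=0, b=1: E1 evaluates to 0, E2 to 1. Distinct ⇒ no rewrite sequence connects them.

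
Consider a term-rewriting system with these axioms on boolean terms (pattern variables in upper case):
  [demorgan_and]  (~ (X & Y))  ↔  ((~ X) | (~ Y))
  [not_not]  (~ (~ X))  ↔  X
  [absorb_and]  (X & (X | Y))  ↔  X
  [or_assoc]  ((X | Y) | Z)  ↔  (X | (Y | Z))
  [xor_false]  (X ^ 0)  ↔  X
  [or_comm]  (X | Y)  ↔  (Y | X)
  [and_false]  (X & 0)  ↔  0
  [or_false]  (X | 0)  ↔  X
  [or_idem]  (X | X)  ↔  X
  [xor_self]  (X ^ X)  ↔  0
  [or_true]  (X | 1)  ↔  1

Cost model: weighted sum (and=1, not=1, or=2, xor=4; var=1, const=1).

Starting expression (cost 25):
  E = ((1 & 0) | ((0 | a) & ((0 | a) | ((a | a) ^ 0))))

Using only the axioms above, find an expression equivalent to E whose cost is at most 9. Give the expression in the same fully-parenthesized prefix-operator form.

((1 & 0) | (0 | a))   [cost 9]

1. [xor_false →] ((a | a) ^ 0)  →  (a | a);  E = ((1 & 0) | ((0 | a) & ((0 | a) | (a | a))))
2. [or_idem →] (a | a)  →  a;  E = ((1 & 0) | ((0 | a) & ((0 | a) | a)))
3. [absorb_and →] ((0 | a) & ((0 | a) | a))  →  (0 | a);  cost 9 ≤ 9, done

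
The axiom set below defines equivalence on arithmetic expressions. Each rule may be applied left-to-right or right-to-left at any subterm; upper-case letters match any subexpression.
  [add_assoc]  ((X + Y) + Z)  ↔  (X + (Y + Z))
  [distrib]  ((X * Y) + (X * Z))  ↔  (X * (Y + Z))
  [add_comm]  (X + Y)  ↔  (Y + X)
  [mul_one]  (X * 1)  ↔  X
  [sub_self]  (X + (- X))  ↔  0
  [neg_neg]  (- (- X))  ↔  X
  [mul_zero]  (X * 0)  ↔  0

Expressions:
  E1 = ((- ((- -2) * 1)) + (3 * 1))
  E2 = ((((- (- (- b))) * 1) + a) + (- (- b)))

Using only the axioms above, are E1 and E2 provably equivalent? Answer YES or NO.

All listed rules preserve value, hence provable equivalence implies equal values everywhere; look for a separating assignment.
a=0, b=0 gives E1 ↦ 1, E2 ↦ 0; values differ ⇒ not provably equivalent.

NO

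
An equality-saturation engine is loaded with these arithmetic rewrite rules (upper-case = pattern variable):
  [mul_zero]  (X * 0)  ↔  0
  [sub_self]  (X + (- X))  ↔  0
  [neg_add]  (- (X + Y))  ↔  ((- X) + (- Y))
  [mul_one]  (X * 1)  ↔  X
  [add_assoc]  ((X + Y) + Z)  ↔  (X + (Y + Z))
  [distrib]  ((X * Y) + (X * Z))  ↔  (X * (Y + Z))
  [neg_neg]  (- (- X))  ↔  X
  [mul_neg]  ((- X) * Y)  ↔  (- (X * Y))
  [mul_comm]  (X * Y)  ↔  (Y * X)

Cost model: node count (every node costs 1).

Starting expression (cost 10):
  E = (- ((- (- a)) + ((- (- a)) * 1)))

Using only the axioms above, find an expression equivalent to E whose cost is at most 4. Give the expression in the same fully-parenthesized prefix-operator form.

step 1: neg_neg (→) rewrites (- (- a)) into a, now (- ((- (- a)) + (a * 1)))
step 2: mul_one (→) rewrites (a * 1) into a, now (- ((- (- a)) + a))
step 3: neg_neg (→) rewrites (- (- a)) into a, reaching cost 4 (bound 4)

(- (a + a))   [cost 4]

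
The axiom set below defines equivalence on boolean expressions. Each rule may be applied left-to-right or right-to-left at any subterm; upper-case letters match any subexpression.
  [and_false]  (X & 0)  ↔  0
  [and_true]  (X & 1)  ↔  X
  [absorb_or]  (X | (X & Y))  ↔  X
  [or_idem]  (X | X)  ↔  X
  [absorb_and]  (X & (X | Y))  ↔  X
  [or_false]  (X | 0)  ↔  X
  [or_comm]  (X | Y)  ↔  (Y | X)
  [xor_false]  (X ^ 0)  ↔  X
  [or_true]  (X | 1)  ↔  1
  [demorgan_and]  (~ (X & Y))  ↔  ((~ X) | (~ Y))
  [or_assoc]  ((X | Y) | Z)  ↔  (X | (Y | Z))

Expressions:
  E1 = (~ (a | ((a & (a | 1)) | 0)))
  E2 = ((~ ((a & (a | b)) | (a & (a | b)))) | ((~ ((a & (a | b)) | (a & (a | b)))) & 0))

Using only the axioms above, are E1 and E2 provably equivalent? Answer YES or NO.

(1) ((a & (a | 1)) | 0)  =[or_false →]=  (a & (a | 1))    ⊢ (~ (a | (a & (a | 1))))
(2) (a & (a | 1))  =[absorb_and →]=  a    ⊢ (~ (a | a))
(3) (a | a)  =[or_idem →]=  a    ⊢ (~ a)
(4) a  =[absorb_and ←]=  (a & (a | b))    ⊢ (~ (a & (a | b)))
(5) (a & (a | b))  =[or_idem ←]=  ((a & (a | b)) | (a & (a | b)))    ⊢ (~ ((a & (a | b)) | (a & (a | b))))
(6) (~ ((a & (a | b)) | (a & (a | b))))  =[absorb_or ←]=  ((~ ((a & (a | b)) | (a & (a | b)))) | ((~ ((a & (a | b)) | (a & (a | b)))) & 0))    ⊢ E2

YES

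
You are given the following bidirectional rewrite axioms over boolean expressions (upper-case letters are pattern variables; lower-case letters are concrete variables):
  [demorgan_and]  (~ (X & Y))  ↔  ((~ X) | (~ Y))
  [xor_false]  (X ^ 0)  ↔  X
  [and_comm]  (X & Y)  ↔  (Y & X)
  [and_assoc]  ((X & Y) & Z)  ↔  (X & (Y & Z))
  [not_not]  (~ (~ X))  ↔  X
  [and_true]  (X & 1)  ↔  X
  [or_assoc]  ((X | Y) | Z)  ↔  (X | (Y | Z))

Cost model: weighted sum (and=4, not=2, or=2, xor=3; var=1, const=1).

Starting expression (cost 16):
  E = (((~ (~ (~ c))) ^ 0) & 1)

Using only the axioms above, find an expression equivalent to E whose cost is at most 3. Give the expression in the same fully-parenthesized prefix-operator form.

(1) (~ (~ (~ c)))  =[not_not →]=  (~ c)    ⊢ (((~ c) ^ 0) & 1)
(2) ((~ c) ^ 0)  =[xor_false →]=  (~ c)    ⊢ ((~ c) & 1)
(3) ((~ c) & 1)  =[and_true →]=  (~ c)    ⊢ cost 3, within 3

(~ c)   [cost 3]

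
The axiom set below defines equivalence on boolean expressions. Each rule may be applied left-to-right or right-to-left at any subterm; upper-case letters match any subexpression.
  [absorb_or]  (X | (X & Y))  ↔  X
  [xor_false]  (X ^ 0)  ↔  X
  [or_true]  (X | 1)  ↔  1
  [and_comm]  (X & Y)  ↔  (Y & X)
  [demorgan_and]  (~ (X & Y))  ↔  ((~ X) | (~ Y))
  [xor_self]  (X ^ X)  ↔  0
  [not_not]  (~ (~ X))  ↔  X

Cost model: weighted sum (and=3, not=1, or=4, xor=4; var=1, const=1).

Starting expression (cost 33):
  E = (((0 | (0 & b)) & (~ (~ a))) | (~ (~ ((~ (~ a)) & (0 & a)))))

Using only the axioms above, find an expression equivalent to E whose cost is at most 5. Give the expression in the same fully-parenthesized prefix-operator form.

(0 & a)   [cost 5]

(1) (~ (~ ((~ (~ a)) & (0 & a))))  =[not_not →]=  ((~ (~ a)) & (0 & a))    ⊢ (((0 | (0 & b)) & (~ (~ a))) | ((~ (~ a)) & (0 & a)))
(2) (0 | (0 & b))  =[absorb_or →]=  0    ⊢ ((0 & (~ (~ a))) | ((~ (~ a)) & (0 & a)))
(3) (~ (~ a))  =[not_not →]=  a    ⊢ ((0 & (~ (~ a))) | (a & (0 & a)))
(4) (~ (~ a))  =[not_not →]=  a    ⊢ ((0 & a) | (a & (0 & a)))
(5) (a & (0 & a))  =[and_comm →]=  ((0 & a) & a)    ⊢ ((0 & a) | ((0 & a) & a))
(6) ((0 & a) | ((0 & a) & a))  =[absorb_or →]=  (0 & a)    ⊢ cost 5, within 5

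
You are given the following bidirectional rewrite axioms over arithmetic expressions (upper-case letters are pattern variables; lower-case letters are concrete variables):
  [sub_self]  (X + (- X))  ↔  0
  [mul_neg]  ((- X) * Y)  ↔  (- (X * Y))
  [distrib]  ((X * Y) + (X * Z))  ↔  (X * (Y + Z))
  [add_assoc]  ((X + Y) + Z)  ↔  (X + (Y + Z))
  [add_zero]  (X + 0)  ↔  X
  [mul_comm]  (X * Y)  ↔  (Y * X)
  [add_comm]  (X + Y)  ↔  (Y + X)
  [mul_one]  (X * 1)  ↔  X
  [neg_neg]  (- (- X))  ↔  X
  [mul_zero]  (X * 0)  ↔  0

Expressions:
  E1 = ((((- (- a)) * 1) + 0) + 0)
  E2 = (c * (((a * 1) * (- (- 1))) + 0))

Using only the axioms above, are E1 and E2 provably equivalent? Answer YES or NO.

NO

All listed rules preserve value, hence provable equivalence implies equal values everywhere; look for a separating assignment.
a=1, c=0 gives E1 ↦ 1, E2 ↦ 0; values differ ⇒ not provably equivalent.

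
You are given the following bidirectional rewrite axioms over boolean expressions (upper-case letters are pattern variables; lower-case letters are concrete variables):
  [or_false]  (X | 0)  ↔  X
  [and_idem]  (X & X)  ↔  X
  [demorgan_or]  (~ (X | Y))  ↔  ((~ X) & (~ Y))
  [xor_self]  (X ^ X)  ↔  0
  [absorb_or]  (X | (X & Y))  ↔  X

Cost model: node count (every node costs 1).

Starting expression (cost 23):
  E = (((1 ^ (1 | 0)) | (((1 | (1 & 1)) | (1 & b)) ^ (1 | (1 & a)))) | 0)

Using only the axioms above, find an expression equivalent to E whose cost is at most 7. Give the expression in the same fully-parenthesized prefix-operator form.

step 1: or_false (→) rewrites (((1 ^ (1 | 0)) | (((1 | (1 & 1)) | (1 & b)) ^ (1 | (1 & a)))) | 0) into ((1 ^ (1 | 0)) | (((1 | (1 & 1)) | (1 & b)) ^ (1 | (1 & a))))
step 2: absorb_or (→) rewrites (1 | (1 & 1)) into 1, now ((1 ^ (1 | 0)) | ((1 | (1 & b)) ^ (1 | (1 & a))))
step 3: or_false (→) rewrites (1 | 0) into 1, now ((1 ^ 1) | ((1 | (1 & b)) ^ (1 | (1 & a))))
step 4: absorb_or (→) rewrites (1 | (1 & b)) into 1, now ((1 ^ 1) | (1 ^ (1 | (1 & a))))
step 5: absorb_or (→) rewrites (1 | (1 & a)) into 1, reaching cost 7 (bound 7)

((1 ^ 1) | (1 ^ 1))   [cost 7]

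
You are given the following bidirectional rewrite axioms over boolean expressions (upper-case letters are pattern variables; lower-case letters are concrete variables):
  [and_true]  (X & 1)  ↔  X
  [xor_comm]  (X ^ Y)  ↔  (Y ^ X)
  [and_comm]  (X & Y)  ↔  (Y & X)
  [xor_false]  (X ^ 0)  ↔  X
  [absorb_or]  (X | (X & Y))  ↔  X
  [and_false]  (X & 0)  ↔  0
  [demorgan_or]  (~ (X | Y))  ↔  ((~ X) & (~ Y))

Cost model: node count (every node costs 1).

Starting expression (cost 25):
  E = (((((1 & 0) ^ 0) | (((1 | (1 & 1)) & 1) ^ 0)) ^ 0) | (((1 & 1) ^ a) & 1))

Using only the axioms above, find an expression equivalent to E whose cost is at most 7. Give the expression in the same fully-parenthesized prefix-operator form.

((0 | 1) | (1 ^ a))   [cost 7]

(1) (1 | (1 & 1))  =[absorb_or →]=  1    ⊢ (((((1 & 0) ^ 0) | ((1 & 1) ^ 0)) ^ 0) | (((1 & 1) ^ a) & 1))
(2) ((1 & 1) ^ 0)  =[xor_false →]=  (1 & 1)    ⊢ (((((1 & 0) ^ 0) | (1 & 1)) ^ 0) | (((1 & 1) ^ a) & 1))
(3) (1 & 0)  =[and_false →]=  0    ⊢ ((((0 ^ 0) | (1 & 1)) ^ 0) | (((1 & 1) ^ a) & 1))
(4) (1 & 1)  =[and_true →]=  1    ⊢ ((((0 ^ 0) | (1 & 1)) ^ 0) | ((1 ^ a) & 1))
(5) ((1 ^ a) & 1)  =[and_true →]=  (1 ^ a)    ⊢ ((((0 ^ 0) | (1 & 1)) ^ 0) | (1 ^ a))
(6) (((0 ^ 0) | (1 & 1)) ^ 0)  =[xor_false →]=  ((0 ^ 0) | (1 & 1))    ⊢ (((0 ^ 0) | (1 & 1)) | (1 ^ a))
(7) (0 ^ 0)  =[xor_false →]=  0    ⊢ ((0 | (1 & 1)) | (1 ^ a))
(8) (1 & 1)  =[and_true →]=  1    ⊢ cost 7, within 7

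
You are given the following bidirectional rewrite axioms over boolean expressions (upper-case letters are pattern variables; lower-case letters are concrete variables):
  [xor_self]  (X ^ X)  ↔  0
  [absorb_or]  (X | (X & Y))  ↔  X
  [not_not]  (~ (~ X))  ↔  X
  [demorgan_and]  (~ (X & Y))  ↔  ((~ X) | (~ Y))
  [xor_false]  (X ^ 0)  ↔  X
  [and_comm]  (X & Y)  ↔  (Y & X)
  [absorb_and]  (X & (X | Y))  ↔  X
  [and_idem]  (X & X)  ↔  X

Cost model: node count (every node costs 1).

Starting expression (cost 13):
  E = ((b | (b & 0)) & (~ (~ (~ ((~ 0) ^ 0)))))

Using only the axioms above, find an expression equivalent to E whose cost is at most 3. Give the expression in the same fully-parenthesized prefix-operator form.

1. [not_not →] (~ (~ ((~ 0) ^ 0)))  →  ((~ 0) ^ 0);  E = ((b | (b & 0)) & (~ ((~ 0) ^ 0)))
2. [xor_false →] ((~ 0) ^ 0)  →  (~ 0);  E = ((b | (b & 0)) & (~ (~ 0)))
3. [not_not →] (~ (~ 0))  →  0;  E = ((b | (b & 0)) & 0)
4. [absorb_or →] (b | (b & 0))  →  b;  cost 3 ≤ 3, done

(b & 0)   [cost 3]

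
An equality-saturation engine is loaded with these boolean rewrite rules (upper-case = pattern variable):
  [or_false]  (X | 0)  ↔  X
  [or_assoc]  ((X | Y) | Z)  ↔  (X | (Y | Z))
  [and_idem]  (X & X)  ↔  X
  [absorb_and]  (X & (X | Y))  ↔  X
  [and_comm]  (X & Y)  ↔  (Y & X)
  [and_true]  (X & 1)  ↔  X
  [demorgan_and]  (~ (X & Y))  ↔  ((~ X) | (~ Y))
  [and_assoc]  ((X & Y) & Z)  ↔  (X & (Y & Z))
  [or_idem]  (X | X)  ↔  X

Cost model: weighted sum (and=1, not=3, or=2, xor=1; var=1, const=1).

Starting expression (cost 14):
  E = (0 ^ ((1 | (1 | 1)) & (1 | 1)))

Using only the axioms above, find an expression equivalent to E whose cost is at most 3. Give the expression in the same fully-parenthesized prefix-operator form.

(1) (1 | 1)  =[or_idem →]=  1    ⊢ (0 ^ ((1 | 1) & (1 | 1)))
(2) ((1 | 1) & (1 | 1))  =[and_idem →]=  (1 | 1)    ⊢ (0 ^ (1 | 1))
(3) (1 | 1)  =[or_idem →]=  1    ⊢ cost 3, within 3

(0 ^ 1)   [cost 3]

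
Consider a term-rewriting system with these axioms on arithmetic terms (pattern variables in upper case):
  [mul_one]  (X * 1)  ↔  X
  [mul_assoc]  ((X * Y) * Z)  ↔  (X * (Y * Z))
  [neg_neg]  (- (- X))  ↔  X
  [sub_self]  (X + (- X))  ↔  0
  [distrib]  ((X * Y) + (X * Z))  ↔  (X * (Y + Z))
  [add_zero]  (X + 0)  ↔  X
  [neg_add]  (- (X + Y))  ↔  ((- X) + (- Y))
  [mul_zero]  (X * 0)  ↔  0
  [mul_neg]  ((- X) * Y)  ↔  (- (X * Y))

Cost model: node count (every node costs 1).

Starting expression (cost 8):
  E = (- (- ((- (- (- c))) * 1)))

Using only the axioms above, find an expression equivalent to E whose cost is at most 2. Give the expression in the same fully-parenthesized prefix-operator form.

(- c)   [cost 2]

(1) ((- (- (- c))) * 1)  =[mul_one →]=  (- (- (- c)))    ⊢ (- (- (- (- (- c)))))
(2) (- (- (- (- (- c)))))  =[neg_neg →]=  (- (- (- c)))
(3) (- (- c))  =[neg_neg →]=  c    ⊢ cost 2, within 2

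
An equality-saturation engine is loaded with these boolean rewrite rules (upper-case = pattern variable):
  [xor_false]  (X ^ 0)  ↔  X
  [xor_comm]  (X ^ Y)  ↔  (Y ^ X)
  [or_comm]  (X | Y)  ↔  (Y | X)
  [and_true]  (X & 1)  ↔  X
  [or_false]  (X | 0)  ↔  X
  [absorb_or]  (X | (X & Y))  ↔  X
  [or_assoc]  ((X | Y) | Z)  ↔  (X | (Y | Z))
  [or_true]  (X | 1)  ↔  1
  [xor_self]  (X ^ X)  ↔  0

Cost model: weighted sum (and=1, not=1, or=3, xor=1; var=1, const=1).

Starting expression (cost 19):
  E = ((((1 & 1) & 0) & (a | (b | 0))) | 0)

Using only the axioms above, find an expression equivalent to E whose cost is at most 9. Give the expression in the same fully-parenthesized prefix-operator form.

((1 & 0) & (a | b))   [cost 9]

(1) (b | 0)  =[or_false →]=  b    ⊢ ((((1 & 1) & 0) & (a | b)) | 0)
(2) (1 & 1)  =[and_true →]=  1    ⊢ (((1 & 0) & (a | b)) | 0)
(3) (((1 & 0) & (a | b)) | 0)  =[or_false →]=  ((1 & 0) & (a | b))    ⊢ cost 9, within 9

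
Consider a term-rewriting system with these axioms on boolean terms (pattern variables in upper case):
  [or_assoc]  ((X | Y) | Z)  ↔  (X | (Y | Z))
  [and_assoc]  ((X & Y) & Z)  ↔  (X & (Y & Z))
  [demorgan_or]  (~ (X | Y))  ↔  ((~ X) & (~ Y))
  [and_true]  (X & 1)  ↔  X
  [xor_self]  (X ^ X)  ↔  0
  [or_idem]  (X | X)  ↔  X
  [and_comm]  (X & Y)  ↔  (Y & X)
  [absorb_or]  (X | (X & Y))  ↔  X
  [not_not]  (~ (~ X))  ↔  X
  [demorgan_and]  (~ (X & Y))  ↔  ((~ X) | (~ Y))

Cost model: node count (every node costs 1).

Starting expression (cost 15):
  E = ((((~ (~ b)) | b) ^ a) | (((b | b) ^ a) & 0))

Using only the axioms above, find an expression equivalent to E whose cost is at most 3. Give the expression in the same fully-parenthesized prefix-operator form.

(b ^ a)   [cost 3]

1. [not_not →] (~ (~ b))  →  b;  E = (((b | b) ^ a) | (((b | b) ^ a) & 0))
2. [absorb_or →] (((b | b) ^ a) | (((b | b) ^ a) & 0))  →  ((b | b) ^ a)
3. [or_idem →] (b | b)  →  b;  cost 3 ≤ 3, done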